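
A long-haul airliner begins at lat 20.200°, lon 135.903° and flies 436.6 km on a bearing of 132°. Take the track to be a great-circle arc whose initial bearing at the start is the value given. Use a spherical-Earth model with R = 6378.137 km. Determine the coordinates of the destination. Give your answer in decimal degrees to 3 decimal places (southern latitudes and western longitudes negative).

Angular distance δ = d/R = 436.6 / 6378.137 = 0.068453 rad.
With φ₁ = 20.200° = 0.352557 rad and θ = 132° = 2.303835 rad:
sin φ₂ = sin φ₁ cos δ + cos φ₁ sin δ cos θ = (0.345298)(0.997658) + (0.938493)(0.068399)(-0.669131) = 0.301537
φ₂ = asin(0.301537) = 0.306304 rad = 17.550°.
Δλ = atan2( sin θ sin δ cos φ₁ , cos δ − sin φ₁ sin φ₂ ) = atan2(0.047704, 0.893538) = 0.053337 rad = 3.056°.
λ₂ = λ₁ + Δλ = 138.959°.

latitude 17.550°, longitude 138.959°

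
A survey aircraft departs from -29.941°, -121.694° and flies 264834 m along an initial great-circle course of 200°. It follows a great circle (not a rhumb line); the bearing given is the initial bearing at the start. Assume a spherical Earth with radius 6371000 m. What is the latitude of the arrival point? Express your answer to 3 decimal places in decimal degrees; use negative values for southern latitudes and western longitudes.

latitude -32.176°

The arc subtends δ = 264834/6371000 = 0.041569 rad at the centre.
With φ₁ = -29.941° = -0.522569 rad and θ = 200° = 3.490659 rad:
Destination latitude: φ₂ = arcsin( sin φ₁ cos δ + cos φ₁ sin δ cos θ ) = arcsin(-0.532516) = -32.176°.
Then Δλ = atan2(-0.012316, 0.733353) = -0.016793 rad, from sin θ sin δ cos φ₁ over cos δ − sin φ₁ sin φ₂.
Hence λ₂ = -121.694° + -0.962° = -122.656°.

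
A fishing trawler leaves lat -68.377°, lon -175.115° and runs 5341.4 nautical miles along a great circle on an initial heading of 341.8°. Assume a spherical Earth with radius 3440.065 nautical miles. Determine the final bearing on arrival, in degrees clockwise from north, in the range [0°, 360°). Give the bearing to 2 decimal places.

The arc subtends δ = 5341.4/3440.065 = 1.552703 rad at the centre.
With φ₁ = -68.377° = -1.193404 rad and θ = 341.8° = 5.965535 rad:
sin φ₂ = sin φ₁ cos δ + cos φ₁ sin δ cos θ = (-0.929629)(0.018092) + (0.368498)(0.999836)(0.949972) = 0.333186
φ₂ = asin(0.333186) = 0.339681 rad = 19.462°.
For the longitude increment, Δλ = atan2( sin θ sin δ cos φ₁, cos δ − sin φ₁ sin φ₂ ) = atan2(-0.115076, 0.327832) = -19.342°.
λ₂ = -175.115° + -19.342° = -194.457°, normalized to (−180°, 180°] → 165.543°.
The forward bearing on arrival equals the back-azimuth from the destination plus 180°.
Back-azimuth from P₂ (19.46°, 165.54°) to P₁ (-68.38°, -175.12°), with Δλ' = λ₁ − λ₂ = -340.66°: atan2( sin Δλ' cos φ₁ , cos φ₂ sin φ₁ − sin φ₂ cos φ₁ cos Δλ' ) = 172.99°.
Final bearing = (172.99° + 180°) mod 360° = 352.99°.

final bearing 352.99°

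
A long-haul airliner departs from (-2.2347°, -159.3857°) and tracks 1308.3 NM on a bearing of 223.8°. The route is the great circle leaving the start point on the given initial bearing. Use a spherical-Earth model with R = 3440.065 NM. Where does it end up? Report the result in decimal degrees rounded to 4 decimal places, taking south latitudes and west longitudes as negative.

δ = 1308.3/3440.065 = 0.380313 rad (21.7903°).
With φ₁ = -2.2347° = -0.039003 rad and θ = 223.8° = 3.906047 rad:
Applying the spherical law of cosines for sides, sin φ₂ = sin φ₁ cos δ + cos φ₁ sin δ cos θ = -0.303928, so φ₂ = -17.6937°.
For the longitude increment, Δλ = atan2( sin θ sin δ cos φ₁, cos δ − sin φ₁ sin φ₂ ) = atan2(-0.256736, 0.916698) = -15.6457°.
Hence λ₂ = -159.3857° + -15.6457° = -175.0314°.

latitude -17.6937°, longitude -175.0314°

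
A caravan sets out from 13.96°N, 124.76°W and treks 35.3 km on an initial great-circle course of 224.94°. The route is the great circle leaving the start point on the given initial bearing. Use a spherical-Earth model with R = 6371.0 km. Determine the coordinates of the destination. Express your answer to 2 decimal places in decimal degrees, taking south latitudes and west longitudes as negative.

Central angle δ = d/R = 0.005541 rad.
With φ₁ = 13.96° = 0.243648 rad and θ = 224.94° = 3.925944 rad:
Applying the spherical law of cosines for sides, sin φ₂ = sin φ₁ cos δ + cos φ₁ sin δ cos θ = 0.237435, so φ₂ = 13.74°.
Δλ = atan2( sin θ sin δ cos φ₁ , cos δ − sin φ₁ sin φ₂ ) = atan2(-0.003798, 0.942705) = -0.004029 rad = -0.23°.
λ₂ = λ₁ + Δλ = -124.99°.

latitude 13.74°, longitude -124.99°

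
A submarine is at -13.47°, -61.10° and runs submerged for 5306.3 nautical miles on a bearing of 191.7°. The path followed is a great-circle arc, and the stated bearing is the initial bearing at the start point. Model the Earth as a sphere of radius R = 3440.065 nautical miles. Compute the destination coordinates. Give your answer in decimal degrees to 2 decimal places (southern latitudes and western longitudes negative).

Angular distance δ = d/R = 5306.3 / 3440.065 = 1.542500 rad.
Converting: φ₁ = -0.235096 rad, θ = 3.345796 rad.
sin φ₂ = sin φ₁ cos δ + cos φ₁ sin δ cos θ = (-0.232936)(0.028293) + (0.972492)(0.999600)(-0.979223) = -0.958496
φ₂ = asin(-0.958496) = -1.281678 rad = -73.43°.
For the longitude increment, Δλ = atan2( sin θ sin δ cos φ₁, cos δ − sin φ₁ sin φ₂ ) = atan2(-0.197130, -0.194976) = -134.69°.
λ₂ = -61.10° + -134.69° = -195.79°, normalized to (−180°, 180°] → 164.21°.

latitude -73.43°, longitude 164.21°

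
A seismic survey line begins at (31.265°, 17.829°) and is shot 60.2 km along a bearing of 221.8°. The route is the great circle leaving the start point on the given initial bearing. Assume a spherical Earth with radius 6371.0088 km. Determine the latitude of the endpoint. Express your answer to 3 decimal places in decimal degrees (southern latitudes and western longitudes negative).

δ = 60.2/6371.0088 = 0.009449 rad (0.5414°).
Converting: φ₁ = 0.545677 rad, θ = 3.871140 rad.
Destination latitude: φ₂ = arcsin( sin φ₁ cos δ + cos φ₁ sin δ cos θ ) = arcsin(0.512953) = 30.861°.
Then Δλ = atan2(-0.005383, 0.733734) = -0.007337 rad, from sin θ sin δ cos φ₁ over cos δ − sin φ₁ sin φ₂.
λ₂ = 17.829° + -0.420° = 17.409°.

latitude 30.861°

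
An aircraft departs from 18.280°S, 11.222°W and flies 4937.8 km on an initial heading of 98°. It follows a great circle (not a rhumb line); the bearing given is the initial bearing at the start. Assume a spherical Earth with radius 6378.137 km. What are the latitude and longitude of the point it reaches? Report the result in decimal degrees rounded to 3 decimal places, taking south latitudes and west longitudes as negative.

Angular distance δ = d/R = 4937.8 / 6378.137 = 0.774176 rad.
Start latitude φ₁ = -0.319046 rad; initial bearing θ = 1.710423 rad.
Applying the spherical law of cosines for sides, sin φ₂ = sin φ₁ cos δ + cos φ₁ sin δ cos θ = -0.316656, so φ₂ = -18.461°.
Then Δλ = atan2(0.657385, 0.615675) = 0.818150 rad, from sin θ sin δ cos φ₁ over cos δ − sin φ₁ sin φ₂.
λ₂ = -11.222° + 46.877° = 35.655°.

latitude -18.461°, longitude 35.655°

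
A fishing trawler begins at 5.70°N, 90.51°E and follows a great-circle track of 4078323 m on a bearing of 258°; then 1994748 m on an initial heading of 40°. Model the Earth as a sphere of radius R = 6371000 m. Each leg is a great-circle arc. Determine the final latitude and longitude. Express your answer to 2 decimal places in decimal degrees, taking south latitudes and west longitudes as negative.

latitude 11.18°, longitude 66.36°

Apply the spherical direct solution leg by leg, carrying full precision between legs.
Leg 1: from (5.70°, 90.51°), δ = 4078323/6371000 = 0.640139 rad, θ = 258° → φ = -2.52°, λ = 54.72°.
Leg 2: from (-2.52°, 54.72°), δ = 1994748/6371000 = 0.313098 rad, θ = 40° → φ = 11.18°, λ = 66.36°.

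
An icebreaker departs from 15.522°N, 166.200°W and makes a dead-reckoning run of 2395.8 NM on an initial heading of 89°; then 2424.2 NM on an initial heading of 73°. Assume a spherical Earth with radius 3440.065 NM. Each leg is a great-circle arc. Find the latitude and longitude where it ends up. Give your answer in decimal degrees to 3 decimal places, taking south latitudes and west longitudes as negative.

Apply the spherical direct solution leg by leg, carrying full precision between legs.
Leg 1: from (15.522°, -166.200°), δ = 2395.8/3440.065 = 0.696440 rad, θ = 89° → φ = 12.479°, λ = -125.135°.
Leg 2: from (12.479°, -125.135°), δ = 2424.2/3440.065 = 0.704696 rad, θ = 73° → φ = 20.459°, λ = -83.744°.

latitude 20.459°, longitude -83.744°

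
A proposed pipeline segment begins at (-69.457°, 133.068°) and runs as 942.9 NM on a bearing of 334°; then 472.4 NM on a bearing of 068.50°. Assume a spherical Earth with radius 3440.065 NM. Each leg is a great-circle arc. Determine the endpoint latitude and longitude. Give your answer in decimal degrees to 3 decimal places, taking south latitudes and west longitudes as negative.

Apply the spherical direct solution leg by leg, carrying full precision between legs.
Leg 1: from (-69.457°, 133.068°), δ = 942.9/3440.065 = 0.274094 rad, θ = 334° → φ = -54.695°, λ = 121.220°.
Leg 2: from (-54.695°, 121.220°), δ = 472.4/3440.065 = 0.137323 rad, θ = 68.5° → φ = -51.206°, λ = 132.950°.

latitude -51.206°, longitude 132.950°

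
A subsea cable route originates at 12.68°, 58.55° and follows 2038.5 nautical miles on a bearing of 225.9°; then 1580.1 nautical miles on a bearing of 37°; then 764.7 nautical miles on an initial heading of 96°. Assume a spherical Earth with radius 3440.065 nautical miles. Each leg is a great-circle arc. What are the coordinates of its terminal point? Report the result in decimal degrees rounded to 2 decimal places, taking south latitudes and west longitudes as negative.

Apply the spherical direct solution leg by leg, carrying full precision between legs.
Leg 1: from (12.68°, 58.55°), δ = 2038.5/3440.065 = 0.592576 rad, θ = 225.9° → φ = -11.37°, λ = 34.40°.
Leg 2: from (-11.37°, 34.40°), δ = 1580.1/3440.065 = 0.459323 rad, θ = 37° → φ = 9.81°, λ = 50.11°.
Leg 3: from (9.81°, 50.11°), δ = 764.7/3440.065 = 0.222292 rad, θ = 96° → φ = 8.25°, λ = 62.91°.

latitude 8.25°, longitude 62.91°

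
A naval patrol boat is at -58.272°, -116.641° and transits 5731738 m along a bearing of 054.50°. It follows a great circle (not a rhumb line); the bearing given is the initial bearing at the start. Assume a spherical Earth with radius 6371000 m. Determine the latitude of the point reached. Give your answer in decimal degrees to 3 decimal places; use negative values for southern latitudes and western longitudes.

δ = 5731738/6371000 = 0.899661 rad (51.5468°).
With φ₁ = -58.272° = -1.017038 rad and θ = 54.5° = 0.951204 rad:
Applying the spherical law of cosines for sides, sin φ₂ = sin φ₁ cos δ + cos φ₁ sin δ cos θ = -0.289788, so φ₂ = -16.845°.
Δλ = atan2( sin θ sin δ cos φ₁ , cos δ − sin φ₁ sin φ₂ ) = atan2(0.335278, 0.375396) = 0.729008 rad = 41.769°.
Hence λ₂ = -116.641° + 41.769° = -74.872°.

latitude -16.845°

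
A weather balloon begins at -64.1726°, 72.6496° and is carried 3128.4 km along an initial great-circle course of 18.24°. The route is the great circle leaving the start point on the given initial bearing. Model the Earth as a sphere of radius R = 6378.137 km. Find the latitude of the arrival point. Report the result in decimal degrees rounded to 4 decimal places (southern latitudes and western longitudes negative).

Angular distance δ = d/R = 3128.4 / 6378.137 = 0.490488 rad.
Converting: φ₁ = -1.120023 rad, θ = 0.318348 rad.
Applying the spherical law of cosines for sides, sin φ₂ = sin φ₁ cos δ + cos φ₁ sin δ cos θ = -0.599081, so φ₂ = -36.8041°.
For the longitude increment, Δλ = atan2( sin θ sin δ cos φ₁, cos δ − sin φ₁ sin φ₂ ) = atan2(0.064234, 0.342864) = 10.6111°.
Hence λ₂ = 72.6496° + 10.6111° = 83.2607°.

latitude -36.8041°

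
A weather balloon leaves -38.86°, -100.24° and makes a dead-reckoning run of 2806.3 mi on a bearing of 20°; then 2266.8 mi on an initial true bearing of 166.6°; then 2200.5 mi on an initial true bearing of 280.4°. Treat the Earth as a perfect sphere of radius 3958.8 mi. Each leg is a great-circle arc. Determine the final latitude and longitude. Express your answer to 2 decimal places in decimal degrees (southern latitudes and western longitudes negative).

Apply the spherical direct solution leg by leg, carrying full precision between legs.
Leg 1: from (-38.86°, -100.24°), δ = 2806.3/3958.8 = 0.708876 rad, θ = 20° → φ = 0.00°, λ = -87.38°.
Leg 2: from (0.00°, -87.38°), δ = 2266.8/3958.8 = 0.572598 rad, θ = 166.6° → φ = -31.80°, λ = -78.88°.
Leg 3: from (-31.80°, -78.88°), δ = 2200.5/3958.8 = 0.555850 rad, θ = 280.4° → φ = -21.51°, λ = -112.79°.

latitude -21.51°, longitude -112.79°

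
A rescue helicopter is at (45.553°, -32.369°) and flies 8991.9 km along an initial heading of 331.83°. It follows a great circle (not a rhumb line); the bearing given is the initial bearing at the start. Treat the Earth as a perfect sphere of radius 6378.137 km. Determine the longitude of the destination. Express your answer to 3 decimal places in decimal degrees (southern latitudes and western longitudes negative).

The arc subtends δ = 8991.9/6378.137 = 1.409800 rad at the centre.
Start latitude φ₁ = 0.795050 rad; initial bearing θ = 5.791526 rad.
Applying the spherical law of cosines for sides, sin φ₂ = sin φ₁ cos δ + cos φ₁ sin δ cos θ = 0.723761, so φ₂ = 46.366°.
For the longitude increment, Δλ = atan2( sin θ sin δ cos φ₁, cos δ − sin φ₁ sin φ₂ ) = atan2(-0.326305, -0.356391) = -137.523°.
λ₂ = λ₁ + Δλ = -169.892°.

longitude -169.892°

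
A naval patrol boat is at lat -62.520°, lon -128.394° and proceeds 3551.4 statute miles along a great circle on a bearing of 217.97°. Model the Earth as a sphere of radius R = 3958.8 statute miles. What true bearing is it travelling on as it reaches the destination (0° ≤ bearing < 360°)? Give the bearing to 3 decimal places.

The arc subtends δ = 3551.4/3958.8 = 0.897090 rad at the centre.
Start latitude φ₁ = -1.091180 rad; initial bearing θ = 3.804294 rad.
Applying the spherical law of cosines for sides, sin φ₂ = sin φ₁ cos δ + cos φ₁ sin δ cos θ = -0.837785, so φ₂ = -56.907°.
Then Δλ = atan2(-0.221872, -0.119372) = -2.064398 rad, from sin θ sin δ cos φ₁ over cos δ − sin φ₁ sin φ₂.
λ₂ = -128.394° + -118.281° = -246.675°, normalized to (−180°, 180°] → 113.325°.
The forward bearing on arrival equals the back-azimuth from the destination plus 180°.
Back-azimuth from P₂ (-56.907°, 113.325°) to P₁ (-62.520°, -128.394°), with Δλ' = λ₁ − λ₂ = -241.719°: atan2( sin Δλ' cos φ₁ , cos φ₂ sin φ₁ − sin φ₂ cos φ₁ cos Δλ' ) = 148.670°.
Final bearing = (148.670° + 180°) mod 360° = 328.670°.

final bearing 328.670°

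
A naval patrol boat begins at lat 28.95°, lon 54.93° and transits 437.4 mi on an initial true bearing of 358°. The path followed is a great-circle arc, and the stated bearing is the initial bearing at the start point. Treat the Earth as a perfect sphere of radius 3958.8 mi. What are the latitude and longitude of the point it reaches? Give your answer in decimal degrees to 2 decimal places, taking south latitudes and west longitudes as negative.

δ = 437.4/3958.8 = 0.110488 rad (6.3305°).
Start latitude φ₁ = 0.505273 rad; initial bearing θ = 6.248279 rad.
Applying the spherical law of cosines for sides, sin φ₂ = sin φ₁ cos δ + cos φ₁ sin δ cos θ = 0.577521, so φ₂ = 35.28°.
Then Δλ = atan2(-0.003367, 0.714356) = -0.004714 rad, from sin θ sin δ cos φ₁ over cos δ − sin φ₁ sin φ₂.
Hence λ₂ = 54.93° + -0.27° = 54.66°.

latitude 35.28°, longitude 54.66°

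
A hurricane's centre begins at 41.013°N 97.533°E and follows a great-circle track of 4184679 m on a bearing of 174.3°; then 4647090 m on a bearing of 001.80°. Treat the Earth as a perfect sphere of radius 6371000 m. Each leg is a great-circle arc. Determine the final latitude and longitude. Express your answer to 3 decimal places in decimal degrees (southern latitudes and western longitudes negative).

latitude 45.276°, longitude 102.721°

Apply the spherical direct solution leg by leg, carrying full precision between legs.
Leg 1: from (41.013°, 97.533°), δ = 4184679/6371000 = 0.656832 rad, θ = 174.3° → φ = 3.510°, λ = 101.016°.
Leg 2: from (3.510°, 101.016°), δ = 4647090/6371000 = 0.729413 rad, θ = 1.8° → φ = 45.276°, λ = 102.721°.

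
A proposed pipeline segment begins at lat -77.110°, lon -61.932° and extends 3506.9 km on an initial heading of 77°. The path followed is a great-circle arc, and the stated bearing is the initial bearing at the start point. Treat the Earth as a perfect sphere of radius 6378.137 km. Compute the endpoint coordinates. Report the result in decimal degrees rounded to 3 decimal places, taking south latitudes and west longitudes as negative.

The arc subtends δ = 3506.9/6378.137 = 0.549831 rad at the centre.
With φ₁ = -77.110° = -1.345823 rad and θ = 77° = 1.343904 rad:
Applying the spherical law of cosines for sides, sin φ₂ = sin φ₁ cos δ + cos φ₁ sin δ cos θ = -0.804905, so φ₂ = -53.601°.
Δλ = atan2( sin θ sin δ cos φ₁ , cos δ − sin φ₁ sin φ₂ ) = atan2(0.113581, 0.067992) = 1.031396 rad = 59.095°.
λ₂ = λ₁ + Δλ = -2.837°.

latitude -53.601°, longitude -2.837°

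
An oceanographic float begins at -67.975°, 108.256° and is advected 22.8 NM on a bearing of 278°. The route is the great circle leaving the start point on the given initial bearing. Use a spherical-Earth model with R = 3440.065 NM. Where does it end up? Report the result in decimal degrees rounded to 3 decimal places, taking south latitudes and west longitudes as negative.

The arc subtends δ = 22.8/3440.065 = 0.006628 rad at the centre.
Converting: φ₁ = -1.186388 rad, θ = 4.852015 rad.
Destination latitude: φ₂ = arcsin( sin φ₁ cos δ + cos φ₁ sin δ cos θ ) = arcsin(-0.926654) = -67.919°.
For the longitude increment, Δλ = atan2( sin θ sin δ cos φ₁, cos δ − sin φ₁ sin φ₂ ) = atan2(-0.002461, 0.140951) = -1.000°.
Hence λ₂ = 108.256° + -1.000° = 107.256°.

latitude -67.919°, longitude 107.256°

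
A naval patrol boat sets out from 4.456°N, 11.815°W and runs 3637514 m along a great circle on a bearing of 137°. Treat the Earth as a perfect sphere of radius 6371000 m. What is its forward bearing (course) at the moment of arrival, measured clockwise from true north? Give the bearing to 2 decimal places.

δ = 3637514/6371000 = 0.570949 rad (32.7129°).
Converting: φ₁ = 0.077772 rad, θ = 2.391101 rad.
sin φ₂ = sin φ₁ cos δ + cos φ₁ sin δ cos θ = (0.077693)(0.841389) + (0.996977)(0.540430)(-0.731354) = -0.328681
φ₂ = asin(-0.328681) = -0.334906 rad = -19.189°.
Δλ = atan2( sin θ sin δ cos φ₁ , cos δ − sin φ₁ sin φ₂ ) = atan2(0.367459, 0.866925) = 0.400908 rad = 22.970°.
Hence λ₂ = -11.815° + 22.970° = 11.155°.
The forward bearing on arrival equals the back-azimuth from the destination plus 180°.
Back-azimuth from P₂ (-19.19°, 11.16°) to P₁ (4.46°, -11.81°), with Δλ' = λ₁ − λ₂ = -22.97°: atan2( sin Δλ' cos φ₁ , cos φ₂ sin φ₁ − sin φ₂ cos φ₁ cos Δλ' ) = 313.95°.
Final bearing = (313.95° + 180°) mod 360° = 133.95°.

final bearing 133.95°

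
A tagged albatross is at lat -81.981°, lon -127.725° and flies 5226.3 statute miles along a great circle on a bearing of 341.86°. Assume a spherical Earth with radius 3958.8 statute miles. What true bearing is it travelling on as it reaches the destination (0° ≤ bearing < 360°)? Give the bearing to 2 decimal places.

final bearing 357.49°

Central angle δ = d/R = 1.320173 rad.
With φ₁ = -81.981° = -1.430838 rad and θ = 341.86° = 5.966583 rad:
Applying the spherical law of cosines for sides, sin φ₂ = sin φ₁ cos δ + cos φ₁ sin δ cos θ = -0.117157, so φ₂ = -6.728°.
Then Δλ = atan2(-0.042075, 0.131997) = -0.308578 rad, from sin θ sin δ cos φ₁ over cos δ − sin φ₁ sin φ₂.
λ₂ = -127.725° + -17.680° = -145.405°.
The forward bearing on arrival equals the back-azimuth from the destination plus 180°.
Back-azimuth from P₂ (-6.73°, -145.41°) to P₁ (-81.98°, -127.72°), with Δλ' = λ₁ − λ₂ = 17.68°: atan2( sin Δλ' cos φ₁ , cos φ₂ sin φ₁ − sin φ₂ cos φ₁ cos Δλ' ) = 177.49°.
Final bearing = (177.49° + 180°) mod 360° = 357.49°.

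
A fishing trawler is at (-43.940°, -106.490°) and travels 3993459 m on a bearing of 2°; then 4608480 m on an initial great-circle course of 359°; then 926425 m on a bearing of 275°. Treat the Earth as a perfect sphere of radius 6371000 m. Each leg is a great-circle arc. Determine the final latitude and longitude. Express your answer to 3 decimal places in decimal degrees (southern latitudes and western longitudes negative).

Apply the spherical direct solution leg by leg, carrying full precision between legs.
Leg 1: from (-43.940°, -106.490°), δ = 3993459/6371000 = 0.626818 rad, θ = 2° → φ = -8.041°, λ = -105.305°.
Leg 2: from (-8.041°, -105.305°), δ = 4608480/6371000 = 0.723353 rad, θ = 359° → φ = 33.397°, λ = -106.098°.
Leg 3: from (33.397°, -106.098°), δ = 926425/6371000 = 0.145413 rad, θ = 275° → φ = 33.723°, λ = -116.093°.

latitude 33.723°, longitude -116.093°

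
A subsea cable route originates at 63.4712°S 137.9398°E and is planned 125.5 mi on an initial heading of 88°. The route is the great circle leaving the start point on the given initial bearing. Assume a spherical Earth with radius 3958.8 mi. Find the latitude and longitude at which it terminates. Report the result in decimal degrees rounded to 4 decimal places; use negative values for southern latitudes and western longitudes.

latitude -63.3504°, longitude 141.9896°

δ = 125.5/3958.8 = 0.031702 rad (1.8164°).
With φ₁ = -63.4712° = -1.107781 rad and θ = 88° = 1.535890 rad:
Applying the spherical law of cosines for sides, sin φ₂ = sin φ₁ cos δ + cos φ₁ sin δ cos θ = -0.893766, so φ₂ = -63.3504°.
Then Δλ = atan2(0.014148, 0.199836) = 0.070682 rad, from sin θ sin δ cos φ₁ over cos δ − sin φ₁ sin φ₂.
λ₂ = λ₁ + Δλ = 141.9896°.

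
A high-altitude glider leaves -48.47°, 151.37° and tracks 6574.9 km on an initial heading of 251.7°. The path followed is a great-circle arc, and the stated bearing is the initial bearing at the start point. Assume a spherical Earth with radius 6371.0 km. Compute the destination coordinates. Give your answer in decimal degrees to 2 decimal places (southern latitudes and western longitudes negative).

The arc subtends δ = 6574.9/6371 = 1.032004 rad at the centre.
Converting: φ₁ = -0.845961 rad, θ = 4.392994 rad.
Destination latitude: φ₂ = arcsin( sin φ₁ cos δ + cos φ₁ sin δ cos θ ) = arcsin(-0.562798) = -34.25°.
For the longitude increment, Δλ = atan2( sin θ sin δ cos φ₁, cos δ − sin φ₁ sin φ₂ ) = atan2(-0.540302, 0.091784) = -80.36°.
λ₂ = 151.37° + -80.36° = 71.01°.

latitude -34.25°, longitude 71.01°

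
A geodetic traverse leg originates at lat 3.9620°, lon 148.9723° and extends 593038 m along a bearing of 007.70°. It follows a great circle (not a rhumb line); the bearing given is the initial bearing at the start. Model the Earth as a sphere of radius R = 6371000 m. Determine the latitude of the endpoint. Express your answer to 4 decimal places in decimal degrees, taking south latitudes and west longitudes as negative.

latitude 9.2468°

Angular distance δ = d/R = 593038 / 6371000 = 0.093084 rad.
Converting: φ₁ = 0.069150 rad, θ = 0.134390 rad.
Destination latitude: φ₂ = arcsin( sin φ₁ cos δ + cos φ₁ sin δ cos θ ) = arcsin(0.160687) = 9.2468°.
For the longitude increment, Δλ = atan2( sin θ sin δ cos φ₁, cos δ − sin φ₁ sin φ₂ ) = atan2(0.012424, 0.984568) = 0.7230°.
λ₂ = 148.9723° + 0.7230° = 149.6953°.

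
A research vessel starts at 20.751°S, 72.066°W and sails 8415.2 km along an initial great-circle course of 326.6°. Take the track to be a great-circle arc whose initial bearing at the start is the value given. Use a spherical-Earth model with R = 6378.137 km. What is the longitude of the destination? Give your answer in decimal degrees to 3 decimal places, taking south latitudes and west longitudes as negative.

longitude -117.831°

Angular distance δ = d/R = 8415.2 / 6378.137 = 1.319382 rad.
With φ₁ = -20.751° = -0.362173 rad and θ = 326.6° = 5.700245 rad:
sin φ₂ = sin φ₁ cos δ + cos φ₁ sin δ cos θ = (-0.354307)(0.248774) + (0.935129)(0.968562)(0.834848) = 0.668004
φ₂ = asin(0.668004) = 0.731524 rad = 41.913°.
Then Δλ = atan2(-0.498587, 0.485453) = -0.798745 rad, from sin θ sin δ cos φ₁ over cos δ − sin φ₁ sin φ₂.
Hence λ₂ = -72.066° + -45.765° = -117.831°.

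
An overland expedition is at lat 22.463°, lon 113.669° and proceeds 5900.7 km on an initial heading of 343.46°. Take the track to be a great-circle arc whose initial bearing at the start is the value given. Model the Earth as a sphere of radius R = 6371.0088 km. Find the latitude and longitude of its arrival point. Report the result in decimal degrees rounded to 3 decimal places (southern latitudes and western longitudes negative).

δ = 5900.7/6371.0088 = 0.926180 rad (53.0662°).
Converting: φ₁ = 0.392053 rad, θ = 5.994508 rad.
sin φ₂ = sin φ₁ cos δ + cos φ₁ sin δ cos θ = (0.382087)(0.600892) + (0.924126)(0.799330)(0.958621) = 0.937709
φ₂ = asin(0.937709) = 1.215977 rad = 69.670°.
Δλ = atan2( sin θ sin δ cos φ₁ , cos δ − sin φ₁ sin φ₂ ) = atan2(-0.210292, 0.242606) = -0.714169 rad = -40.919°.
Hence λ₂ = 113.669° + -40.919° = 72.750°.

latitude 69.670°, longitude 72.750°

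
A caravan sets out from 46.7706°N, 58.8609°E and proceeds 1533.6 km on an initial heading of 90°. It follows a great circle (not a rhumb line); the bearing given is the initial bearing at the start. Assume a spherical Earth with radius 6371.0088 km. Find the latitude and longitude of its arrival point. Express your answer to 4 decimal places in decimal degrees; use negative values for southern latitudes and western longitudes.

δ = 1533.6/6371.0088 = 0.240715 rad (13.7920°).
With φ₁ = 46.7706° = 0.816301 rad and θ = 90° = 1.570796 rad:
Applying the spherical law of cosines for sides, sin φ₂ = sin φ₁ cos δ + cos φ₁ sin δ cos θ = 0.707610, so φ₂ = 45.0408°.
Δλ = atan2( sin θ sin δ cos φ₁ , cos δ − sin φ₁ sin φ₂ ) = atan2(0.163283, 0.455591) = 0.344138 rad = 19.7176°.
λ₂ = 58.8609° + 19.7176° = 78.5785°.

latitude 45.0408°, longitude 78.5785°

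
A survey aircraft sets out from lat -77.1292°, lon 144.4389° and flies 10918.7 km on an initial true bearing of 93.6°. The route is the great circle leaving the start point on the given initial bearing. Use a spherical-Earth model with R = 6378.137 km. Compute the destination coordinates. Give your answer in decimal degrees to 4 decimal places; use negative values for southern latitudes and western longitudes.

δ = 10918.7/6378.137 = 1.711895 rad (98.0844°).
Start latitude φ₁ = -1.346158 rad; initial bearing θ = 1.633628 rad.
Destination latitude: φ₂ = arcsin( sin φ₁ cos δ + cos φ₁ sin δ cos θ ) = arcsin(0.123250) = 7.0797°.
Then Δλ = atan2(0.220104, -0.020478) = 1.663566 rad, from sin θ sin δ cos φ₁ over cos δ − sin φ₁ sin φ₂.
λ₂ = 144.4389° + 95.3153° = 239.7542°, normalized to (−180°, 180°] → -120.2458°.

latitude 7.0797°, longitude -120.2458°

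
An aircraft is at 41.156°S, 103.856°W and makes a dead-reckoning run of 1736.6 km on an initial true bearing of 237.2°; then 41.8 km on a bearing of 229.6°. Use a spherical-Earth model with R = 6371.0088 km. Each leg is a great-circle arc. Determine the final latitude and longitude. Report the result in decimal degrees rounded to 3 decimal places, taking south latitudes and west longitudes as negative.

latitude -48.283°, longitude -124.069°

Apply the spherical direct solution leg by leg, carrying full precision between legs.
Leg 1: from (-41.156°, -103.856°), δ = 1736.6/6371.0088 = 0.272578 rad, θ = 237.2° → φ = -48.040°, λ = -123.639°.
Leg 2: from (-48.040°, -123.639°), δ = 41.8/6371.0088 = 0.006561 rad, θ = 229.6° → φ = -48.283°, λ = -124.069°.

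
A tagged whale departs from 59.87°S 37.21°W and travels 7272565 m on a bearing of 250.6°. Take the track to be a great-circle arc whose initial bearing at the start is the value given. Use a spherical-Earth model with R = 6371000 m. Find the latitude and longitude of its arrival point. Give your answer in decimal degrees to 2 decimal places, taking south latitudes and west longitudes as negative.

Central angle δ = d/R = 1.141511 rad.
Converting: φ₁ = -1.044929 rad, θ = 4.373795 rad.
Applying the spherical law of cosines for sides, sin φ₂ = sin φ₁ cos δ + cos φ₁ sin δ cos θ = -0.511589, so φ₂ = -30.77°.
Δλ = atan2( sin θ sin δ cos φ₁ , cos δ − sin φ₁ sin φ₂ ) = atan2(-0.430503, -0.026246) = -1.631688 rad = -93.49°.
Hence λ₂ = -37.21° + -93.49° = -130.70°.

latitude -30.77°, longitude -130.70°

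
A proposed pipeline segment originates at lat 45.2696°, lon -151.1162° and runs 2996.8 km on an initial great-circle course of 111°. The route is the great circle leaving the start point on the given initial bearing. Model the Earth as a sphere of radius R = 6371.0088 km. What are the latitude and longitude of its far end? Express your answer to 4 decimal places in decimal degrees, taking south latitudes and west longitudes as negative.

Central angle δ = d/R = 0.470381 rad.
With φ₁ = 45.2696° = 0.790104 rad and θ = 111° = 1.937315 rad:
Applying the spherical law of cosines for sides, sin φ₂ = sin φ₁ cos δ + cos φ₁ sin δ cos θ = 0.518963, so φ₂ = 31.2627°.
Δλ = atan2( sin θ sin δ cos φ₁ , cos δ − sin φ₁ sin φ₂ ) = atan2(0.297782, 0.522711) = 0.517833 rad = 29.6696°.
λ₂ = λ₁ + Δλ = -121.4466°.

latitude 31.2627°, longitude -121.4466°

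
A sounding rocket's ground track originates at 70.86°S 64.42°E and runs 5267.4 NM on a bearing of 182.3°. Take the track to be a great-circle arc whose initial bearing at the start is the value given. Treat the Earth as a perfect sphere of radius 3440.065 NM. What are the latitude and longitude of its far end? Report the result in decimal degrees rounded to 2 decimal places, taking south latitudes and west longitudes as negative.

Central angle δ = d/R = 1.531192 rad.
Start latitude φ₁ = -1.236740 rad; initial bearing θ = 3.181735 rad.
sin φ₂ = sin φ₁ cos δ + cos φ₁ sin δ cos θ = (-0.944720)(0.039594) + (0.327878)(0.999216)(-0.999194) = -0.364762
φ₂ = asin(-0.364762) = -0.373377 rad = -21.39°.
Δλ = atan2( sin θ sin δ cos φ₁ , cos δ − sin φ₁ sin φ₂ ) = atan2(-0.013148, -0.305004) = -3.098512 rad = -177.53°.
λ₂ = λ₁ + Δλ = -113.11°.

latitude -21.39°, longitude -113.11°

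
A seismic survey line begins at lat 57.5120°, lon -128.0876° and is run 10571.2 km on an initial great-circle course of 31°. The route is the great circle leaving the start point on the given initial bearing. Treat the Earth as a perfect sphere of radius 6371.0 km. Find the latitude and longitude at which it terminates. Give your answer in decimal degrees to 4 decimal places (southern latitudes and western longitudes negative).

latitude 22.5863°, longitude 18.1576°

Angular distance δ = d/R = 10571.2 / 6371 = 1.659269 rad.
With φ₁ = 57.5120° = 1.003774 rad and θ = 31° = 0.541052 rad:
sin φ₂ = sin φ₁ cos δ + cos φ₁ sin δ cos θ = (0.843504)(-0.088357) + (0.537123)(0.996089)(0.857167) = 0.384074
φ₂ = asin(0.384074) = 0.394205 rad = 22.5863°.
Then Δλ = atan2(0.275557, -0.412325) = 2.552460 rad, from sin θ sin δ cos φ₁ over cos δ − sin φ₁ sin φ₂.
λ₂ = -128.0876° + 146.2452° = 18.1576°.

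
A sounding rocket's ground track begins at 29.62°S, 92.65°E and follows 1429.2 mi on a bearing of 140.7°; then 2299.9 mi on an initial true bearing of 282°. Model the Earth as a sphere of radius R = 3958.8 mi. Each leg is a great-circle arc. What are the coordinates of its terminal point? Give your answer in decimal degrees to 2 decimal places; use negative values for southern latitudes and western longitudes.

Apply the spherical direct solution leg by leg, carrying full precision between legs.
Leg 1: from (-29.62°, 92.65°), δ = 1429.2/3958.8 = 0.361018 rad, θ = 140.7° → φ = -44.43°, λ = 110.91°.
Leg 2: from (-44.43°, 110.91°), δ = 2299.9/3958.8 = 0.580959 rad, θ = 282° → φ = -30.24°, λ = 72.49°.

latitude -30.24°, longitude 72.49°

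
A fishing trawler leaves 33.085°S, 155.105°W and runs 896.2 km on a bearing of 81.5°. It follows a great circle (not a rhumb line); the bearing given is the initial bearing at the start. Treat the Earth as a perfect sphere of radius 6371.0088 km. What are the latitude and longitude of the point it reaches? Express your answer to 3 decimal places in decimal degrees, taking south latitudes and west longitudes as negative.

Angular distance δ = d/R = 896.2 / 6371.0088 = 0.140668 rad.
With φ₁ = -33.085° = -0.577442 rad and θ = 81.5° = 1.422443 rad:
sin φ₂ = sin φ₁ cos δ + cos φ₁ sin δ cos θ = (-0.545883)(0.990122) + (0.837862)(0.140205)(0.147809) = -0.523127
φ₂ = asin(-0.523127) = -0.550516 rad = -31.542°.
Δλ = atan2( sin θ sin δ cos φ₁ , cos δ − sin φ₁ sin φ₂ ) = atan2(0.116182, 0.704556) = 0.163430 rad = 9.364°.
λ₂ = λ₁ + Δλ = -145.741°.

latitude -31.542°, longitude -145.741°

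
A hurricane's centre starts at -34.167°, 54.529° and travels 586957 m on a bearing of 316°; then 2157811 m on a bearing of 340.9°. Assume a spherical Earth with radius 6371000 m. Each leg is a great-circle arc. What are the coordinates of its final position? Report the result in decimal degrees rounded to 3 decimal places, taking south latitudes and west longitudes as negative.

latitude -11.813°, longitude 43.907°

Apply the spherical direct solution leg by leg, carrying full precision between legs.
Leg 1: from (-34.167°, 54.529°), δ = 586957/6371000 = 0.092129 rad, θ = 316° → φ = -30.296°, λ = 50.284°.
Leg 2: from (-30.296°, 50.284°), δ = 2157811/6371000 = 0.338693 rad, θ = 340.9° → φ = -11.813°, λ = 43.907°.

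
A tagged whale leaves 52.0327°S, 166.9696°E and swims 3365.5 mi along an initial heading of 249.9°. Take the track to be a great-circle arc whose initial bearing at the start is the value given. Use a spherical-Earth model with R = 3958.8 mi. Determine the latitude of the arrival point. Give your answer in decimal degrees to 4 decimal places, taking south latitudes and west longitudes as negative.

δ = 3365.5/3958.8 = 0.850131 rad (48.7089°).
Start latitude φ₁ = -0.908142 rad; initial bearing θ = 4.361578 rad.
Applying the spherical law of cosines for sides, sin φ₂ = sin φ₁ cos δ + cos φ₁ sin δ cos θ = -0.679084, so φ₂ = -42.7721°.
Then Δλ = atan2(-0.434096, 0.124520) = -1.291448 rad, from sin θ sin δ cos φ₁ over cos δ − sin φ₁ sin φ₂.
λ₂ = λ₁ + Δλ = 92.9751°.

latitude -42.7721°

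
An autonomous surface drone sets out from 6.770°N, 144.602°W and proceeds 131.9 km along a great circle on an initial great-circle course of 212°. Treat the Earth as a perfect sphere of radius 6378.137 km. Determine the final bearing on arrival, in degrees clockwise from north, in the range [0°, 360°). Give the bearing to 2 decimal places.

final bearing 211.93°

The arc subtends δ = 131.9/6378.137 = 0.020680 rad at the centre.
Converting: φ₁ = 0.118159 rad, θ = 3.700098 rad.
Destination latitude: φ₂ = arcsin( sin φ₁ cos δ + cos φ₁ sin δ cos θ ) = arcsin(0.100445) = 5.765°.
Δλ = atan2( sin θ sin δ cos φ₁ , cos δ − sin φ₁ sin φ₂ ) = atan2(-0.010882, 0.987945) = -0.011014 rad = -0.631°.
λ₂ = -144.602° + -0.631° = -145.233°.
The forward bearing on arrival equals the back-azimuth from the destination plus 180°.
Back-azimuth from P₂ (5.76°, -145.23°) to P₁ (6.77°, -144.60°), with Δλ' = λ₁ − λ₂ = 0.63°: atan2( sin Δλ' cos φ₁ , cos φ₂ sin φ₁ − sin φ₂ cos φ₁ cos Δλ' ) = 31.93°.
Final bearing = (31.93° + 180°) mod 360° = 211.93°.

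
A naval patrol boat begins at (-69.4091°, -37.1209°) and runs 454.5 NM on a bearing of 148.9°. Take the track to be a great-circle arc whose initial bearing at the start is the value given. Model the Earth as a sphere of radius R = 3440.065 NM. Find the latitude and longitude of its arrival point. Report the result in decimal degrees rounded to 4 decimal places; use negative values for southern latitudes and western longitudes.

δ = 454.5/3440.065 = 0.132120 rad (7.5699°).
Converting: φ₁ = -1.211417 rad, θ = 2.598795 rad.
Applying the spherical law of cosines for sides, sin φ₂ = sin φ₁ cos δ + cos φ₁ sin δ cos θ = -0.967628, so φ₂ = -75.3816°.
Then Δλ = atan2(0.023931, 0.085473) = 0.272995 rad, from sin θ sin δ cos φ₁ over cos δ − sin φ₁ sin φ₂.
λ₂ = -37.1209° + 15.6415° = -21.4794°.

latitude -75.3816°, longitude -21.4794°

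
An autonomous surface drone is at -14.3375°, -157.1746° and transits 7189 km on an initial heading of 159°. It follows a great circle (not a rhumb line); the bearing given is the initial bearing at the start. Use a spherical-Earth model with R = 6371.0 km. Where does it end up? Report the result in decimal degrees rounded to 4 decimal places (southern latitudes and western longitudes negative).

δ = 7189/6371 = 1.128394 rad (64.6522°).
With φ₁ = -14.3375° = -0.250237 rad and θ = 159° = 2.775074 rad:
Destination latitude: φ₂ = arcsin( sin φ₁ cos δ + cos φ₁ sin δ cos θ ) = arcsin(-0.923437) = -67.4339°.
For the longitude increment, Δλ = atan2( sin θ sin δ cos φ₁, cos δ − sin φ₁ sin φ₂ ) = atan2(0.313779, 0.199438) = 57.5600°.
λ₂ = λ₁ + Δλ = -99.6146°.

latitude -67.4339°, longitude -99.6146°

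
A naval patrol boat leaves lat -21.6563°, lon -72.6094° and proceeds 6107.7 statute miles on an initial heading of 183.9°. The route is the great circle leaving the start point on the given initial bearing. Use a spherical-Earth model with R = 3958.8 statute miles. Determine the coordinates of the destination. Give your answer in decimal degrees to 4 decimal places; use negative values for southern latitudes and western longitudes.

latitude -69.5904°, longitude 118.6331°

δ = 6107.7/3958.8 = 1.542816 rad (88.3968°).
Start latitude φ₁ = -0.377974 rad; initial bearing θ = 3.209660 rad.
Applying the spherical law of cosines for sides, sin φ₂ = sin φ₁ cos δ + cos φ₁ sin δ cos θ = -0.937224, so φ₂ = -69.5904°.
For the longitude increment, Δλ = atan2( sin θ sin δ cos φ₁, cos δ − sin φ₁ sin φ₂ ) = atan2(-0.063190, -0.317894) = -168.7575°.
λ₂ = -72.6094° + -168.7575° = -241.3669°, normalized to (−180°, 180°] → 118.6331°.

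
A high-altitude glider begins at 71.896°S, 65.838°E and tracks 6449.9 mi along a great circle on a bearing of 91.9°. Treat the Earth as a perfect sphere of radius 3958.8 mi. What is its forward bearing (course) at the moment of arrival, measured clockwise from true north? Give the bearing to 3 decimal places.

δ = 6449.9/3958.8 = 1.629256 rad (93.3495°).
With φ₁ = -71.896° = -1.254822 rad and θ = 91.9° = 1.603958 rad:
Destination latitude: φ₂ = arcsin( sin φ₁ cos δ + cos φ₁ sin δ cos θ ) = arcsin(0.045249) = 2.593°.
Δλ = atan2( sin θ sin δ cos φ₁ , cos δ − sin φ₁ sin φ₂ ) = atan2(0.310041, -0.015418) = 1.620483 rad = 92.847°.
λ₂ = 65.838° + 92.847° = 158.685°.
The forward bearing on arrival equals the back-azimuth from the destination plus 180°.
Back-azimuth from P₂ (2.593°, 158.685°) to P₁ (-71.896°, 65.838°), with Δλ' = λ₁ − λ₂ = -92.847°: atan2( sin Δλ' cos φ₁ , cos φ₂ sin φ₁ − sin φ₂ cos φ₁ cos Δλ' ) = 198.113°.
Final bearing = (198.113° + 180°) mod 360° = 18.113°.

final bearing 18.113°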